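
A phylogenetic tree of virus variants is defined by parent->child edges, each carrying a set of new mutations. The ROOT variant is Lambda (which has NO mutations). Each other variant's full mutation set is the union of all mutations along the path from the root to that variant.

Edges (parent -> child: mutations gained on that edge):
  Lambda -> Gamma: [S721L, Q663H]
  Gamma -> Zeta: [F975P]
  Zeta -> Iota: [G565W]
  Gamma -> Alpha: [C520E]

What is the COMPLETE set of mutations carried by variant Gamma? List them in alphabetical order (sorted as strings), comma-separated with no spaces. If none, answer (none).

Answer: Q663H,S721L

Derivation:
At Lambda: gained [] -> total []
At Gamma: gained ['S721L', 'Q663H'] -> total ['Q663H', 'S721L']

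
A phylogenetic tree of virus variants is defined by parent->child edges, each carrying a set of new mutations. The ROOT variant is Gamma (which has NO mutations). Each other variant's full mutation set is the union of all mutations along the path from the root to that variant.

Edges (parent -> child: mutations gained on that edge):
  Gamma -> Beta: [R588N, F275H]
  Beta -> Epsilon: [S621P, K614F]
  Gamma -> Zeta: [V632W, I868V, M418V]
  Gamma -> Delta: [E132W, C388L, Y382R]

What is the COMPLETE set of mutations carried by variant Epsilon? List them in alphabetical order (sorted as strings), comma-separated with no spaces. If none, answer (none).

Answer: F275H,K614F,R588N,S621P

Derivation:
At Gamma: gained [] -> total []
At Beta: gained ['R588N', 'F275H'] -> total ['F275H', 'R588N']
At Epsilon: gained ['S621P', 'K614F'] -> total ['F275H', 'K614F', 'R588N', 'S621P']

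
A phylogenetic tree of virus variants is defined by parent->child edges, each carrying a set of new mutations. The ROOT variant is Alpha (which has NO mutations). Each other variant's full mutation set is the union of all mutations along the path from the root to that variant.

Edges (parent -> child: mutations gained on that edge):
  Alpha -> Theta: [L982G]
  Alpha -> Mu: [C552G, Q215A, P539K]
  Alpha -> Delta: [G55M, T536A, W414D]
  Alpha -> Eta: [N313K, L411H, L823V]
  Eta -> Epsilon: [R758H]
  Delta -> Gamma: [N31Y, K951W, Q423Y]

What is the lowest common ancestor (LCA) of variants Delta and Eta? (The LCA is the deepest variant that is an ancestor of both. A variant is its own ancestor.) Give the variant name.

Answer: Alpha

Derivation:
Path from root to Delta: Alpha -> Delta
  ancestors of Delta: {Alpha, Delta}
Path from root to Eta: Alpha -> Eta
  ancestors of Eta: {Alpha, Eta}
Common ancestors: {Alpha}
Walk up from Eta: Eta (not in ancestors of Delta), Alpha (in ancestors of Delta)
Deepest common ancestor (LCA) = Alpha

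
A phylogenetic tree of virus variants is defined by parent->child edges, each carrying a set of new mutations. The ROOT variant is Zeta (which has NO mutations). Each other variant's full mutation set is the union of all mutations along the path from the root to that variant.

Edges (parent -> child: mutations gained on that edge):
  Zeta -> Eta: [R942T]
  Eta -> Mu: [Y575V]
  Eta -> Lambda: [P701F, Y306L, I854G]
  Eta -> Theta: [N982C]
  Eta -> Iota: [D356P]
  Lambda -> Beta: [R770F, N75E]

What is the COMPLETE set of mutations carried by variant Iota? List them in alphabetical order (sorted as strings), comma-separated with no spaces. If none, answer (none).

At Zeta: gained [] -> total []
At Eta: gained ['R942T'] -> total ['R942T']
At Iota: gained ['D356P'] -> total ['D356P', 'R942T']

Answer: D356P,R942T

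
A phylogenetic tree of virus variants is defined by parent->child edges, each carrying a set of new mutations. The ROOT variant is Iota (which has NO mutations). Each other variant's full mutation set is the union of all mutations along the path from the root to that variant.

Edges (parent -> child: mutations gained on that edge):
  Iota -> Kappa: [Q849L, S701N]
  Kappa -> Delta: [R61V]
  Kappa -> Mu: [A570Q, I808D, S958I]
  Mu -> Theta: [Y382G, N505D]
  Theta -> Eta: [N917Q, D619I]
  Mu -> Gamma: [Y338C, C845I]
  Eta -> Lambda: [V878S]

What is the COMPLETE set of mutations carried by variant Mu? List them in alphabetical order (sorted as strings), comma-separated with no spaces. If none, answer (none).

At Iota: gained [] -> total []
At Kappa: gained ['Q849L', 'S701N'] -> total ['Q849L', 'S701N']
At Mu: gained ['A570Q', 'I808D', 'S958I'] -> total ['A570Q', 'I808D', 'Q849L', 'S701N', 'S958I']

Answer: A570Q,I808D,Q849L,S701N,S958I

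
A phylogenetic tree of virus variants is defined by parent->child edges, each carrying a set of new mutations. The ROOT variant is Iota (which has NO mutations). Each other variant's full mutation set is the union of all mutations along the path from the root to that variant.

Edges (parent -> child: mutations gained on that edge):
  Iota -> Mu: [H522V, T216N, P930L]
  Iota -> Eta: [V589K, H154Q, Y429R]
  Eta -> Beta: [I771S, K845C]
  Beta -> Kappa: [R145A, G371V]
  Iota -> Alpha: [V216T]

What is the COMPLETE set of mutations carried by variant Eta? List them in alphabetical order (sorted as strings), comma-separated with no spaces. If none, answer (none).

At Iota: gained [] -> total []
At Eta: gained ['V589K', 'H154Q', 'Y429R'] -> total ['H154Q', 'V589K', 'Y429R']

Answer: H154Q,V589K,Y429R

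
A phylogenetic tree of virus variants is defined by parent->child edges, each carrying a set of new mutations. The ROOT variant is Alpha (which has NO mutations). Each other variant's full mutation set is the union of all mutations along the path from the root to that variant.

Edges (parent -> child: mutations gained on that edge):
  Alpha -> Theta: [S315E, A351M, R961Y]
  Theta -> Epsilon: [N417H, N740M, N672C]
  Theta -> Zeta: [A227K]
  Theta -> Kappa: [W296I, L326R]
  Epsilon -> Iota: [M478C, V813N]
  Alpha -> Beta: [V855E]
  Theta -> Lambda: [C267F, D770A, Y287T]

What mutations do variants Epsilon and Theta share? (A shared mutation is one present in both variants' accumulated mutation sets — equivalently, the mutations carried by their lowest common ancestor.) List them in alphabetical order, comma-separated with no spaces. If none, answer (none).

Accumulating mutations along path to Epsilon:
  At Alpha: gained [] -> total []
  At Theta: gained ['S315E', 'A351M', 'R961Y'] -> total ['A351M', 'R961Y', 'S315E']
  At Epsilon: gained ['N417H', 'N740M', 'N672C'] -> total ['A351M', 'N417H', 'N672C', 'N740M', 'R961Y', 'S315E']
Mutations(Epsilon) = ['A351M', 'N417H', 'N672C', 'N740M', 'R961Y', 'S315E']
Accumulating mutations along path to Theta:
  At Alpha: gained [] -> total []
  At Theta: gained ['S315E', 'A351M', 'R961Y'] -> total ['A351M', 'R961Y', 'S315E']
Mutations(Theta) = ['A351M', 'R961Y', 'S315E']
Intersection: ['A351M', 'N417H', 'N672C', 'N740M', 'R961Y', 'S315E'] ∩ ['A351M', 'R961Y', 'S315E'] = ['A351M', 'R961Y', 'S315E']

Answer: A351M,R961Y,S315E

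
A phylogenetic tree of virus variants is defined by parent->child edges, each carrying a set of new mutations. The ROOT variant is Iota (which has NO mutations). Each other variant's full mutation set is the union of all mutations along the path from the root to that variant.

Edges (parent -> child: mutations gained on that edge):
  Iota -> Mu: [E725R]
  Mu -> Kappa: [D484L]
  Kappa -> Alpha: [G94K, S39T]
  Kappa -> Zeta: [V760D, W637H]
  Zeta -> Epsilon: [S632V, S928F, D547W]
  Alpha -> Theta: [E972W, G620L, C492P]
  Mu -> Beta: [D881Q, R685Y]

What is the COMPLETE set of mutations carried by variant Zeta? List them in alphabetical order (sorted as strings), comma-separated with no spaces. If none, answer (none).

Answer: D484L,E725R,V760D,W637H

Derivation:
At Iota: gained [] -> total []
At Mu: gained ['E725R'] -> total ['E725R']
At Kappa: gained ['D484L'] -> total ['D484L', 'E725R']
At Zeta: gained ['V760D', 'W637H'] -> total ['D484L', 'E725R', 'V760D', 'W637H']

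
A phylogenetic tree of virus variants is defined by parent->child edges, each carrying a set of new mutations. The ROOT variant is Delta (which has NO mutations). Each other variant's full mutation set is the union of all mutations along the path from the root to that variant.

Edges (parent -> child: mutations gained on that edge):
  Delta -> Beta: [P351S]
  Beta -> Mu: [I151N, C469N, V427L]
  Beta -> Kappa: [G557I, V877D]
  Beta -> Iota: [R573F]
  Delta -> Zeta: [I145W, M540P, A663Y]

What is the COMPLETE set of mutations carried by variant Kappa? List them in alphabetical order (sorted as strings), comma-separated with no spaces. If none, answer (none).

At Delta: gained [] -> total []
At Beta: gained ['P351S'] -> total ['P351S']
At Kappa: gained ['G557I', 'V877D'] -> total ['G557I', 'P351S', 'V877D']

Answer: G557I,P351S,V877D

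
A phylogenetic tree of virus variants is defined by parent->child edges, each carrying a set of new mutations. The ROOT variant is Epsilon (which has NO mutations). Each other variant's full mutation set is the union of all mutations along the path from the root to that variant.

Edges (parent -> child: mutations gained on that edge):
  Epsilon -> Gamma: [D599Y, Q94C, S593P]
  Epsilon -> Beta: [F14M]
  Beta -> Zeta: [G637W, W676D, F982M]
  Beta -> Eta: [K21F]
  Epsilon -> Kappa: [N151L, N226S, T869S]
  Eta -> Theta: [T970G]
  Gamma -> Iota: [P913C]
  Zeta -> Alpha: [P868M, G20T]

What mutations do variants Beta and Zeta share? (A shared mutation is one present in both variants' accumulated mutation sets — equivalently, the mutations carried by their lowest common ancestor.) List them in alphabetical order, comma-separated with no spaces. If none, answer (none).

Accumulating mutations along path to Beta:
  At Epsilon: gained [] -> total []
  At Beta: gained ['F14M'] -> total ['F14M']
Mutations(Beta) = ['F14M']
Accumulating mutations along path to Zeta:
  At Epsilon: gained [] -> total []
  At Beta: gained ['F14M'] -> total ['F14M']
  At Zeta: gained ['G637W', 'W676D', 'F982M'] -> total ['F14M', 'F982M', 'G637W', 'W676D']
Mutations(Zeta) = ['F14M', 'F982M', 'G637W', 'W676D']
Intersection: ['F14M'] ∩ ['F14M', 'F982M', 'G637W', 'W676D'] = ['F14M']

Answer: F14M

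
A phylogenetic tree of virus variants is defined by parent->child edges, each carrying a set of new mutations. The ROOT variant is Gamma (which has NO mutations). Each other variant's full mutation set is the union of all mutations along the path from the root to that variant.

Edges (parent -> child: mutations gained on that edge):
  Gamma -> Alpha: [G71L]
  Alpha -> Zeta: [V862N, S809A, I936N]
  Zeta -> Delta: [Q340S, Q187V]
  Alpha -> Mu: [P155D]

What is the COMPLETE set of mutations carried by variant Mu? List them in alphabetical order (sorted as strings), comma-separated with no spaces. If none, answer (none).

At Gamma: gained [] -> total []
At Alpha: gained ['G71L'] -> total ['G71L']
At Mu: gained ['P155D'] -> total ['G71L', 'P155D']

Answer: G71L,P155D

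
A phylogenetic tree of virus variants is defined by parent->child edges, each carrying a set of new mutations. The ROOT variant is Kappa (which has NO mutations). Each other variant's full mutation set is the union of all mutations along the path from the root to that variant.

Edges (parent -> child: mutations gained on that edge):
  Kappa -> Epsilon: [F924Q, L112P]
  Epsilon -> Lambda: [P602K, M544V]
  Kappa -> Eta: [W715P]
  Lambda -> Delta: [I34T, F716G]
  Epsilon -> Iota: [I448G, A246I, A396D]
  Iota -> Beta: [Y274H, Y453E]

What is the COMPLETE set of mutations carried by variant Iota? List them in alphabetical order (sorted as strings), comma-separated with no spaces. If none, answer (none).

At Kappa: gained [] -> total []
At Epsilon: gained ['F924Q', 'L112P'] -> total ['F924Q', 'L112P']
At Iota: gained ['I448G', 'A246I', 'A396D'] -> total ['A246I', 'A396D', 'F924Q', 'I448G', 'L112P']

Answer: A246I,A396D,F924Q,I448G,L112P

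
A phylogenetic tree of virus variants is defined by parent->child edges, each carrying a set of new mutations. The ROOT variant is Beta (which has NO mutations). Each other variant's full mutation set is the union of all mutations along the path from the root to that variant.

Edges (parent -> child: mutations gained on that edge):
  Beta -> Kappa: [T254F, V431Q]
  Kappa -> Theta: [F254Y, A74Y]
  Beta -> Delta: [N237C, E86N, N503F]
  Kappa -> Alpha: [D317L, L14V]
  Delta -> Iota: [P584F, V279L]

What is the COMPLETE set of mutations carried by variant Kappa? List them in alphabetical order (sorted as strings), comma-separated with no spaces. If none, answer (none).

Answer: T254F,V431Q

Derivation:
At Beta: gained [] -> total []
At Kappa: gained ['T254F', 'V431Q'] -> total ['T254F', 'V431Q']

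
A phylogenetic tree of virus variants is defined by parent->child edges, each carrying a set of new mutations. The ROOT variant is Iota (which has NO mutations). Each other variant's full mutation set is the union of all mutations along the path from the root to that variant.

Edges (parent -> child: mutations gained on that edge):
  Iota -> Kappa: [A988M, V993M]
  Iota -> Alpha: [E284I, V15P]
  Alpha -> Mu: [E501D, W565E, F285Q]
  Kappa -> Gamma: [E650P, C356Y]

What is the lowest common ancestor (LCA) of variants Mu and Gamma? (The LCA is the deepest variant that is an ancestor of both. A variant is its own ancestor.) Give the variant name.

Answer: Iota

Derivation:
Path from root to Mu: Iota -> Alpha -> Mu
  ancestors of Mu: {Iota, Alpha, Mu}
Path from root to Gamma: Iota -> Kappa -> Gamma
  ancestors of Gamma: {Iota, Kappa, Gamma}
Common ancestors: {Iota}
Walk up from Gamma: Gamma (not in ancestors of Mu), Kappa (not in ancestors of Mu), Iota (in ancestors of Mu)
Deepest common ancestor (LCA) = Iota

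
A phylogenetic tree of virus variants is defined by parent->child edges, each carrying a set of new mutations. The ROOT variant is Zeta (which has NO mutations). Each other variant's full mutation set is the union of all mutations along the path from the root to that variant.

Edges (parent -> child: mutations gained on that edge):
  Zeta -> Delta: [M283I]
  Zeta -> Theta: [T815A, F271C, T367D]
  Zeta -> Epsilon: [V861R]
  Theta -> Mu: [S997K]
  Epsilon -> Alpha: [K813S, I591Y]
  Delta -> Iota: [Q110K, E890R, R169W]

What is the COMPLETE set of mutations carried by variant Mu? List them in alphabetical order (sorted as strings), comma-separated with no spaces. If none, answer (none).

At Zeta: gained [] -> total []
At Theta: gained ['T815A', 'F271C', 'T367D'] -> total ['F271C', 'T367D', 'T815A']
At Mu: gained ['S997K'] -> total ['F271C', 'S997K', 'T367D', 'T815A']

Answer: F271C,S997K,T367D,T815A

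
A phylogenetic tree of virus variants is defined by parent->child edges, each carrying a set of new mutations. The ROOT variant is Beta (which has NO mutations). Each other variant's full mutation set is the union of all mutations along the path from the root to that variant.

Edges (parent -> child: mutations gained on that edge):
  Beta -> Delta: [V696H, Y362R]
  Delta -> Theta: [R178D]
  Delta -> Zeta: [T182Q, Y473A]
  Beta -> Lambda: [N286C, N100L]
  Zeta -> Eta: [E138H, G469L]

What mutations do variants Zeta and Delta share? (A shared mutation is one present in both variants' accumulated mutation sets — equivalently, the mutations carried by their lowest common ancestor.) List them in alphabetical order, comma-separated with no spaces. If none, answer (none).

Answer: V696H,Y362R

Derivation:
Accumulating mutations along path to Zeta:
  At Beta: gained [] -> total []
  At Delta: gained ['V696H', 'Y362R'] -> total ['V696H', 'Y362R']
  At Zeta: gained ['T182Q', 'Y473A'] -> total ['T182Q', 'V696H', 'Y362R', 'Y473A']
Mutations(Zeta) = ['T182Q', 'V696H', 'Y362R', 'Y473A']
Accumulating mutations along path to Delta:
  At Beta: gained [] -> total []
  At Delta: gained ['V696H', 'Y362R'] -> total ['V696H', 'Y362R']
Mutations(Delta) = ['V696H', 'Y362R']
Intersection: ['T182Q', 'V696H', 'Y362R', 'Y473A'] ∩ ['V696H', 'Y362R'] = ['V696H', 'Y362R']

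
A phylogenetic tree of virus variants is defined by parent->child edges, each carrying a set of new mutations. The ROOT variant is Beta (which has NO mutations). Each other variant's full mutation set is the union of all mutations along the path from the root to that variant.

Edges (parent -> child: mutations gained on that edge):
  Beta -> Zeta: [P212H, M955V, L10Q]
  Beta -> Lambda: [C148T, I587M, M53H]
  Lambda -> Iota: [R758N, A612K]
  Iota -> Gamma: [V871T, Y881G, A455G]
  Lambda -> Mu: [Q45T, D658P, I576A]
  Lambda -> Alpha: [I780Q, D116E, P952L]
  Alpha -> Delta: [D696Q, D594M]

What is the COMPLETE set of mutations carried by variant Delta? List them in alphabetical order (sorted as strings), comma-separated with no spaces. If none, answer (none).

At Beta: gained [] -> total []
At Lambda: gained ['C148T', 'I587M', 'M53H'] -> total ['C148T', 'I587M', 'M53H']
At Alpha: gained ['I780Q', 'D116E', 'P952L'] -> total ['C148T', 'D116E', 'I587M', 'I780Q', 'M53H', 'P952L']
At Delta: gained ['D696Q', 'D594M'] -> total ['C148T', 'D116E', 'D594M', 'D696Q', 'I587M', 'I780Q', 'M53H', 'P952L']

Answer: C148T,D116E,D594M,D696Q,I587M,I780Q,M53H,P952L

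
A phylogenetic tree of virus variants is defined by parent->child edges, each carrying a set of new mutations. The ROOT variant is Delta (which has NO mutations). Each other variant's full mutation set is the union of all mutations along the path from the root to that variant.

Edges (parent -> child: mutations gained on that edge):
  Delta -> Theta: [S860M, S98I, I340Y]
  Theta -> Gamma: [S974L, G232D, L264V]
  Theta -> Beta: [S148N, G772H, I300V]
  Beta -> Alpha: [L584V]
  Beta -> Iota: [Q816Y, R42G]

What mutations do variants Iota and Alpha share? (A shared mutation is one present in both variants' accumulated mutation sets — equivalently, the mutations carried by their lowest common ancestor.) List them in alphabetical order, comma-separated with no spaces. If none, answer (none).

Answer: G772H,I300V,I340Y,S148N,S860M,S98I

Derivation:
Accumulating mutations along path to Iota:
  At Delta: gained [] -> total []
  At Theta: gained ['S860M', 'S98I', 'I340Y'] -> total ['I340Y', 'S860M', 'S98I']
  At Beta: gained ['S148N', 'G772H', 'I300V'] -> total ['G772H', 'I300V', 'I340Y', 'S148N', 'S860M', 'S98I']
  At Iota: gained ['Q816Y', 'R42G'] -> total ['G772H', 'I300V', 'I340Y', 'Q816Y', 'R42G', 'S148N', 'S860M', 'S98I']
Mutations(Iota) = ['G772H', 'I300V', 'I340Y', 'Q816Y', 'R42G', 'S148N', 'S860M', 'S98I']
Accumulating mutations along path to Alpha:
  At Delta: gained [] -> total []
  At Theta: gained ['S860M', 'S98I', 'I340Y'] -> total ['I340Y', 'S860M', 'S98I']
  At Beta: gained ['S148N', 'G772H', 'I300V'] -> total ['G772H', 'I300V', 'I340Y', 'S148N', 'S860M', 'S98I']
  At Alpha: gained ['L584V'] -> total ['G772H', 'I300V', 'I340Y', 'L584V', 'S148N', 'S860M', 'S98I']
Mutations(Alpha) = ['G772H', 'I300V', 'I340Y', 'L584V', 'S148N', 'S860M', 'S98I']
Intersection: ['G772H', 'I300V', 'I340Y', 'Q816Y', 'R42G', 'S148N', 'S860M', 'S98I'] ∩ ['G772H', 'I300V', 'I340Y', 'L584V', 'S148N', 'S860M', 'S98I'] = ['G772H', 'I300V', 'I340Y', 'S148N', 'S860M', 'S98I']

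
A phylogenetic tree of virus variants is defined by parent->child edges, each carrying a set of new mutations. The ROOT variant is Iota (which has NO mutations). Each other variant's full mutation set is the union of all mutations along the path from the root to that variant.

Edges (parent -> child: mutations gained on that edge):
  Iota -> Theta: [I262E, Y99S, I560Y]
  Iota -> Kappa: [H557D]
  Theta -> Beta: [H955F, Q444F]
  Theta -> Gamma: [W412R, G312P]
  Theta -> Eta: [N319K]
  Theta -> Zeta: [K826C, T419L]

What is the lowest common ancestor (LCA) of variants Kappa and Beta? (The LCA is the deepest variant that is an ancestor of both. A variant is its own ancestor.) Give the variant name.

Answer: Iota

Derivation:
Path from root to Kappa: Iota -> Kappa
  ancestors of Kappa: {Iota, Kappa}
Path from root to Beta: Iota -> Theta -> Beta
  ancestors of Beta: {Iota, Theta, Beta}
Common ancestors: {Iota}
Walk up from Beta: Beta (not in ancestors of Kappa), Theta (not in ancestors of Kappa), Iota (in ancestors of Kappa)
Deepest common ancestor (LCA) = Iota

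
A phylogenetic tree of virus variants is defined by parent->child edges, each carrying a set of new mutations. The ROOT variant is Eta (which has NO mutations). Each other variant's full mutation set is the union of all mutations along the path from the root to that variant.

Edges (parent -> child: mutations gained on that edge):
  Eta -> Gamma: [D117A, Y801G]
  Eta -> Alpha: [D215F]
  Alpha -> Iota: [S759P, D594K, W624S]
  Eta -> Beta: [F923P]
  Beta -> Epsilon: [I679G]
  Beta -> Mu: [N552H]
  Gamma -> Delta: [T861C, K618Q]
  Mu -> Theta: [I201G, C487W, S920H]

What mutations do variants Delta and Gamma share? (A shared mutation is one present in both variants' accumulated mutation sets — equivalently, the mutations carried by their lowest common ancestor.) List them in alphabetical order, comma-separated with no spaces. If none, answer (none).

Answer: D117A,Y801G

Derivation:
Accumulating mutations along path to Delta:
  At Eta: gained [] -> total []
  At Gamma: gained ['D117A', 'Y801G'] -> total ['D117A', 'Y801G']
  At Delta: gained ['T861C', 'K618Q'] -> total ['D117A', 'K618Q', 'T861C', 'Y801G']
Mutations(Delta) = ['D117A', 'K618Q', 'T861C', 'Y801G']
Accumulating mutations along path to Gamma:
  At Eta: gained [] -> total []
  At Gamma: gained ['D117A', 'Y801G'] -> total ['D117A', 'Y801G']
Mutations(Gamma) = ['D117A', 'Y801G']
Intersection: ['D117A', 'K618Q', 'T861C', 'Y801G'] ∩ ['D117A', 'Y801G'] = ['D117A', 'Y801G']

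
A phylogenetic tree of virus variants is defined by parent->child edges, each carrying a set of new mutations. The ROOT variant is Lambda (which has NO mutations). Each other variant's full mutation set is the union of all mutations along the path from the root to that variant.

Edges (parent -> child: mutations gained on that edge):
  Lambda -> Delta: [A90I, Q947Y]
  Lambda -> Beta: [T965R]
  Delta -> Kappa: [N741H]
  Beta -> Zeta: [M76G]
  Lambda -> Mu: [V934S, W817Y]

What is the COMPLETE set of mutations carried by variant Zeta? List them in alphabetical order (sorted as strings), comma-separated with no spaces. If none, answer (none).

At Lambda: gained [] -> total []
At Beta: gained ['T965R'] -> total ['T965R']
At Zeta: gained ['M76G'] -> total ['M76G', 'T965R']

Answer: M76G,T965R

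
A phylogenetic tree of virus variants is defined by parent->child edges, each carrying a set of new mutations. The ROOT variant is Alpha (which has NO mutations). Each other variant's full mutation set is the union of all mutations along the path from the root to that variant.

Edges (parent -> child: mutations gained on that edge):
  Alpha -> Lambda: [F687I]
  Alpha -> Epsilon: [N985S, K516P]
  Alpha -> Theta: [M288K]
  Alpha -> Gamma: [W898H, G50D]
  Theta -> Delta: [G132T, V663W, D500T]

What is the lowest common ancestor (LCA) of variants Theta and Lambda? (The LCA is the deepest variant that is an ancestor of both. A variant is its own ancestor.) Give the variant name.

Path from root to Theta: Alpha -> Theta
  ancestors of Theta: {Alpha, Theta}
Path from root to Lambda: Alpha -> Lambda
  ancestors of Lambda: {Alpha, Lambda}
Common ancestors: {Alpha}
Walk up from Lambda: Lambda (not in ancestors of Theta), Alpha (in ancestors of Theta)
Deepest common ancestor (LCA) = Alpha

Answer: Alpha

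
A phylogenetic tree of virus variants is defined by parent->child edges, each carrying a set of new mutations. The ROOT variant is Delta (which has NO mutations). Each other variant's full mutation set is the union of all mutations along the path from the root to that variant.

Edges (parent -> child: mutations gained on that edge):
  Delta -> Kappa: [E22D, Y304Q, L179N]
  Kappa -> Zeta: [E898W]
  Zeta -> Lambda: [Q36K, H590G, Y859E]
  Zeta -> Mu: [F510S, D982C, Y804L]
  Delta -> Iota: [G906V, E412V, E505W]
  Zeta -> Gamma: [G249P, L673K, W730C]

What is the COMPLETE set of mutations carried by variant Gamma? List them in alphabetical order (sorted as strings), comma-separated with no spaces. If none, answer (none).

Answer: E22D,E898W,G249P,L179N,L673K,W730C,Y304Q

Derivation:
At Delta: gained [] -> total []
At Kappa: gained ['E22D', 'Y304Q', 'L179N'] -> total ['E22D', 'L179N', 'Y304Q']
At Zeta: gained ['E898W'] -> total ['E22D', 'E898W', 'L179N', 'Y304Q']
At Gamma: gained ['G249P', 'L673K', 'W730C'] -> total ['E22D', 'E898W', 'G249P', 'L179N', 'L673K', 'W730C', 'Y304Q']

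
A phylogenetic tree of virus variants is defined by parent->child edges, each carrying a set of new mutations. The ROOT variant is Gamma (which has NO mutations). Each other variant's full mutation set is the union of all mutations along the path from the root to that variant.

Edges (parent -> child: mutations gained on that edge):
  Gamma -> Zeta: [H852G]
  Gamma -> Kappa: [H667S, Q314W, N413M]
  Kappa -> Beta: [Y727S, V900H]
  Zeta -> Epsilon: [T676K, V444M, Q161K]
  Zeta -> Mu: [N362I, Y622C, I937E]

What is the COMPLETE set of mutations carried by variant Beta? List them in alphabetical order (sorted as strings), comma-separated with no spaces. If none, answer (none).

Answer: H667S,N413M,Q314W,V900H,Y727S

Derivation:
At Gamma: gained [] -> total []
At Kappa: gained ['H667S', 'Q314W', 'N413M'] -> total ['H667S', 'N413M', 'Q314W']
At Beta: gained ['Y727S', 'V900H'] -> total ['H667S', 'N413M', 'Q314W', 'V900H', 'Y727S']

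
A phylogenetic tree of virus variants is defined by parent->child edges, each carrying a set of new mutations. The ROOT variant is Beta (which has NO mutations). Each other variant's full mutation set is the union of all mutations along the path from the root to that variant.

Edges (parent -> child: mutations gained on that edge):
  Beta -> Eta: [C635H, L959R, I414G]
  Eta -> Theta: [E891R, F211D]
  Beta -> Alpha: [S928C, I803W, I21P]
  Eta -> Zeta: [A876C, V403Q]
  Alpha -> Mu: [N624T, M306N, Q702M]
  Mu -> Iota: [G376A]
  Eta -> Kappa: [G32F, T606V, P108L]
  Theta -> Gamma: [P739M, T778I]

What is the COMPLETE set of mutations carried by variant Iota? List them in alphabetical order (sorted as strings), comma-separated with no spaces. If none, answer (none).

Answer: G376A,I21P,I803W,M306N,N624T,Q702M,S928C

Derivation:
At Beta: gained [] -> total []
At Alpha: gained ['S928C', 'I803W', 'I21P'] -> total ['I21P', 'I803W', 'S928C']
At Mu: gained ['N624T', 'M306N', 'Q702M'] -> total ['I21P', 'I803W', 'M306N', 'N624T', 'Q702M', 'S928C']
At Iota: gained ['G376A'] -> total ['G376A', 'I21P', 'I803W', 'M306N', 'N624T', 'Q702M', 'S928C']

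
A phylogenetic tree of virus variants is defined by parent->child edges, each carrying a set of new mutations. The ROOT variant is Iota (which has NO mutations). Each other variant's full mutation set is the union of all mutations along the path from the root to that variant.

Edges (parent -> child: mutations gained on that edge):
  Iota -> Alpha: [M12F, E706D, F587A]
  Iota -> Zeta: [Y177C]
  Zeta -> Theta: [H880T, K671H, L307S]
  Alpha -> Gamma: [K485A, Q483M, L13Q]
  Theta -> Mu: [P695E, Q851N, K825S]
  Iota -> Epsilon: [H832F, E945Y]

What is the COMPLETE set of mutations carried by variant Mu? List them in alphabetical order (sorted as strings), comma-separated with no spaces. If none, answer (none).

At Iota: gained [] -> total []
At Zeta: gained ['Y177C'] -> total ['Y177C']
At Theta: gained ['H880T', 'K671H', 'L307S'] -> total ['H880T', 'K671H', 'L307S', 'Y177C']
At Mu: gained ['P695E', 'Q851N', 'K825S'] -> total ['H880T', 'K671H', 'K825S', 'L307S', 'P695E', 'Q851N', 'Y177C']

Answer: H880T,K671H,K825S,L307S,P695E,Q851N,Y177C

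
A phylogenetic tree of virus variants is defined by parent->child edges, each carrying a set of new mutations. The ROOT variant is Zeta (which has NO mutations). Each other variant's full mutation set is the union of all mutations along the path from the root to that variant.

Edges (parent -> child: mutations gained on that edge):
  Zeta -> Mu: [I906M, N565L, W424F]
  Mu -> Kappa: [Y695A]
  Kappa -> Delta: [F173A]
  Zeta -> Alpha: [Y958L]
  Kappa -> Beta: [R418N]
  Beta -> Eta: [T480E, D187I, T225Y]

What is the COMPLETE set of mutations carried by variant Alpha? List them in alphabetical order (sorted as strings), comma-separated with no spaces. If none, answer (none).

Answer: Y958L

Derivation:
At Zeta: gained [] -> total []
At Alpha: gained ['Y958L'] -> total ['Y958L']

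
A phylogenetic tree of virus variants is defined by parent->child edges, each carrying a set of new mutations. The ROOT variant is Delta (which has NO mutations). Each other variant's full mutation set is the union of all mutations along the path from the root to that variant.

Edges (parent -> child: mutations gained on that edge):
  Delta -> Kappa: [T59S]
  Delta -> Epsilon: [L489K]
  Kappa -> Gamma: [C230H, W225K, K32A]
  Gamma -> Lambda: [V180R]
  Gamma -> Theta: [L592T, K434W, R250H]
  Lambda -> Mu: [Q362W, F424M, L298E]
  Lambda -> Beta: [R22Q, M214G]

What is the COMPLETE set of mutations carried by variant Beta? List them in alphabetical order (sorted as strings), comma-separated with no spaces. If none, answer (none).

Answer: C230H,K32A,M214G,R22Q,T59S,V180R,W225K

Derivation:
At Delta: gained [] -> total []
At Kappa: gained ['T59S'] -> total ['T59S']
At Gamma: gained ['C230H', 'W225K', 'K32A'] -> total ['C230H', 'K32A', 'T59S', 'W225K']
At Lambda: gained ['V180R'] -> total ['C230H', 'K32A', 'T59S', 'V180R', 'W225K']
At Beta: gained ['R22Q', 'M214G'] -> total ['C230H', 'K32A', 'M214G', 'R22Q', 'T59S', 'V180R', 'W225K']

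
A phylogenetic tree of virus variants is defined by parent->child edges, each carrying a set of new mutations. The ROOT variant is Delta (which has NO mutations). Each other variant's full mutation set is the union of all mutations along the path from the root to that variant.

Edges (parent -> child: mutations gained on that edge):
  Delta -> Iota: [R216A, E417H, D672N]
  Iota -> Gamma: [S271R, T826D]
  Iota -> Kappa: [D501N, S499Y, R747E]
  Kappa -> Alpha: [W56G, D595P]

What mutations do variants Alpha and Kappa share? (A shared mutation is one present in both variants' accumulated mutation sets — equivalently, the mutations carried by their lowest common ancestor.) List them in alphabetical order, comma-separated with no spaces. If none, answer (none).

Accumulating mutations along path to Alpha:
  At Delta: gained [] -> total []
  At Iota: gained ['R216A', 'E417H', 'D672N'] -> total ['D672N', 'E417H', 'R216A']
  At Kappa: gained ['D501N', 'S499Y', 'R747E'] -> total ['D501N', 'D672N', 'E417H', 'R216A', 'R747E', 'S499Y']
  At Alpha: gained ['W56G', 'D595P'] -> total ['D501N', 'D595P', 'D672N', 'E417H', 'R216A', 'R747E', 'S499Y', 'W56G']
Mutations(Alpha) = ['D501N', 'D595P', 'D672N', 'E417H', 'R216A', 'R747E', 'S499Y', 'W56G']
Accumulating mutations along path to Kappa:
  At Delta: gained [] -> total []
  At Iota: gained ['R216A', 'E417H', 'D672N'] -> total ['D672N', 'E417H', 'R216A']
  At Kappa: gained ['D501N', 'S499Y', 'R747E'] -> total ['D501N', 'D672N', 'E417H', 'R216A', 'R747E', 'S499Y']
Mutations(Kappa) = ['D501N', 'D672N', 'E417H', 'R216A', 'R747E', 'S499Y']
Intersection: ['D501N', 'D595P', 'D672N', 'E417H', 'R216A', 'R747E', 'S499Y', 'W56G'] ∩ ['D501N', 'D672N', 'E417H', 'R216A', 'R747E', 'S499Y'] = ['D501N', 'D672N', 'E417H', 'R216A', 'R747E', 'S499Y']

Answer: D501N,D672N,E417H,R216A,R747E,S499Y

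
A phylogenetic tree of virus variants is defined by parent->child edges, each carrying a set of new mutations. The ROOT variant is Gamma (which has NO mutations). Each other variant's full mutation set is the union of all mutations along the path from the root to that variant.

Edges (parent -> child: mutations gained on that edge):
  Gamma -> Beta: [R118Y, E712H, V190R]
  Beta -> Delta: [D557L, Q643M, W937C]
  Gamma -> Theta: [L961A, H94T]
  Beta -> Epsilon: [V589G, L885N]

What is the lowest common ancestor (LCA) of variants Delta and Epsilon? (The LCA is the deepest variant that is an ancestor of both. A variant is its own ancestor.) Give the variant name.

Answer: Beta

Derivation:
Path from root to Delta: Gamma -> Beta -> Delta
  ancestors of Delta: {Gamma, Beta, Delta}
Path from root to Epsilon: Gamma -> Beta -> Epsilon
  ancestors of Epsilon: {Gamma, Beta, Epsilon}
Common ancestors: {Gamma, Beta}
Walk up from Epsilon: Epsilon (not in ancestors of Delta), Beta (in ancestors of Delta), Gamma (in ancestors of Delta)
Deepest common ancestor (LCA) = Beta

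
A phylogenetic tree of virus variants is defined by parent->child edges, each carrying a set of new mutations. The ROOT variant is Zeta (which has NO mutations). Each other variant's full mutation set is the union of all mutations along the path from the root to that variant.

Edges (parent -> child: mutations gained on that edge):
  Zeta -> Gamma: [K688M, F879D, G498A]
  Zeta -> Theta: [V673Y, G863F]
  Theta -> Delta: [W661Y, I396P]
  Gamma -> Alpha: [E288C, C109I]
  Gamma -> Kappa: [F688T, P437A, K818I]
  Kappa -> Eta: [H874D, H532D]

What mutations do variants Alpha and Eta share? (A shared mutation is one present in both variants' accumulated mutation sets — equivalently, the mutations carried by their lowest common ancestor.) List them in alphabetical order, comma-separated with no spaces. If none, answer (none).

Accumulating mutations along path to Alpha:
  At Zeta: gained [] -> total []
  At Gamma: gained ['K688M', 'F879D', 'G498A'] -> total ['F879D', 'G498A', 'K688M']
  At Alpha: gained ['E288C', 'C109I'] -> total ['C109I', 'E288C', 'F879D', 'G498A', 'K688M']
Mutations(Alpha) = ['C109I', 'E288C', 'F879D', 'G498A', 'K688M']
Accumulating mutations along path to Eta:
  At Zeta: gained [] -> total []
  At Gamma: gained ['K688M', 'F879D', 'G498A'] -> total ['F879D', 'G498A', 'K688M']
  At Kappa: gained ['F688T', 'P437A', 'K818I'] -> total ['F688T', 'F879D', 'G498A', 'K688M', 'K818I', 'P437A']
  At Eta: gained ['H874D', 'H532D'] -> total ['F688T', 'F879D', 'G498A', 'H532D', 'H874D', 'K688M', 'K818I', 'P437A']
Mutations(Eta) = ['F688T', 'F879D', 'G498A', 'H532D', 'H874D', 'K688M', 'K818I', 'P437A']
Intersection: ['C109I', 'E288C', 'F879D', 'G498A', 'K688M'] ∩ ['F688T', 'F879D', 'G498A', 'H532D', 'H874D', 'K688M', 'K818I', 'P437A'] = ['F879D', 'G498A', 'K688M']

Answer: F879D,G498A,K688M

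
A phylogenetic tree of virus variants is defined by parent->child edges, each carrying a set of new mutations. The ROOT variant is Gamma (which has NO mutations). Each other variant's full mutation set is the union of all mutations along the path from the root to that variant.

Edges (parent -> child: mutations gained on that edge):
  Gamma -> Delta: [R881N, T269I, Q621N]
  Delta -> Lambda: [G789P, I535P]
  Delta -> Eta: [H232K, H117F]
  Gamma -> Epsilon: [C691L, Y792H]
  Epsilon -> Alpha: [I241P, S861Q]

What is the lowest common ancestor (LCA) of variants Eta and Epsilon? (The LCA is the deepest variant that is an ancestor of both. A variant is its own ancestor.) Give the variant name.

Answer: Gamma

Derivation:
Path from root to Eta: Gamma -> Delta -> Eta
  ancestors of Eta: {Gamma, Delta, Eta}
Path from root to Epsilon: Gamma -> Epsilon
  ancestors of Epsilon: {Gamma, Epsilon}
Common ancestors: {Gamma}
Walk up from Epsilon: Epsilon (not in ancestors of Eta), Gamma (in ancestors of Eta)
Deepest common ancestor (LCA) = Gamma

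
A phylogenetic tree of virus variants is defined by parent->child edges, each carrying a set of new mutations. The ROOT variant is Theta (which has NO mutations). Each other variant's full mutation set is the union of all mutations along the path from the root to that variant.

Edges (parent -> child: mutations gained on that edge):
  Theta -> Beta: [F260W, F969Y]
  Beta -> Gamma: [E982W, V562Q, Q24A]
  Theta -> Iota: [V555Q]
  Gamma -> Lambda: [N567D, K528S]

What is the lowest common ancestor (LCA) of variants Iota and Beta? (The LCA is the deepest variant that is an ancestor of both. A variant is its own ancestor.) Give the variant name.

Path from root to Iota: Theta -> Iota
  ancestors of Iota: {Theta, Iota}
Path from root to Beta: Theta -> Beta
  ancestors of Beta: {Theta, Beta}
Common ancestors: {Theta}
Walk up from Beta: Beta (not in ancestors of Iota), Theta (in ancestors of Iota)
Deepest common ancestor (LCA) = Theta

Answer: Theta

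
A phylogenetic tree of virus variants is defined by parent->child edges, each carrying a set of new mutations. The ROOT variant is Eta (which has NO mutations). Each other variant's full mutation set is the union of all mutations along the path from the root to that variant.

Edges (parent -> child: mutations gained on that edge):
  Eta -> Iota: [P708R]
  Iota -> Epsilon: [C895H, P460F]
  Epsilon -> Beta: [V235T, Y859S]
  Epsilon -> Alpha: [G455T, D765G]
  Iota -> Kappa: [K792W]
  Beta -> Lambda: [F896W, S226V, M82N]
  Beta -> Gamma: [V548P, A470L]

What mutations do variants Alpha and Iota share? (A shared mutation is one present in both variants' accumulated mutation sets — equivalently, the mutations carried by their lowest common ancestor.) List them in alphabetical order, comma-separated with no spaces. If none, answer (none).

Answer: P708R

Derivation:
Accumulating mutations along path to Alpha:
  At Eta: gained [] -> total []
  At Iota: gained ['P708R'] -> total ['P708R']
  At Epsilon: gained ['C895H', 'P460F'] -> total ['C895H', 'P460F', 'P708R']
  At Alpha: gained ['G455T', 'D765G'] -> total ['C895H', 'D765G', 'G455T', 'P460F', 'P708R']
Mutations(Alpha) = ['C895H', 'D765G', 'G455T', 'P460F', 'P708R']
Accumulating mutations along path to Iota:
  At Eta: gained [] -> total []
  At Iota: gained ['P708R'] -> total ['P708R']
Mutations(Iota) = ['P708R']
Intersection: ['C895H', 'D765G', 'G455T', 'P460F', 'P708R'] ∩ ['P708R'] = ['P708R']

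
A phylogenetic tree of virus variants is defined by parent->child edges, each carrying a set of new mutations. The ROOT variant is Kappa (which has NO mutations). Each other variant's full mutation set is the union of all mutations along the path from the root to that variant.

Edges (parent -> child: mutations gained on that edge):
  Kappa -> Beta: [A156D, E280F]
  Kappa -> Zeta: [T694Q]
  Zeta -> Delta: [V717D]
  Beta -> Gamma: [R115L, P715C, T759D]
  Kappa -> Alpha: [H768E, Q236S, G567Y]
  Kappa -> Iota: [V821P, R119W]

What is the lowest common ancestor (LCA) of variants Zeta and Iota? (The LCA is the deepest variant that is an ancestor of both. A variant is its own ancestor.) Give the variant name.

Path from root to Zeta: Kappa -> Zeta
  ancestors of Zeta: {Kappa, Zeta}
Path from root to Iota: Kappa -> Iota
  ancestors of Iota: {Kappa, Iota}
Common ancestors: {Kappa}
Walk up from Iota: Iota (not in ancestors of Zeta), Kappa (in ancestors of Zeta)
Deepest common ancestor (LCA) = Kappa

Answer: Kappa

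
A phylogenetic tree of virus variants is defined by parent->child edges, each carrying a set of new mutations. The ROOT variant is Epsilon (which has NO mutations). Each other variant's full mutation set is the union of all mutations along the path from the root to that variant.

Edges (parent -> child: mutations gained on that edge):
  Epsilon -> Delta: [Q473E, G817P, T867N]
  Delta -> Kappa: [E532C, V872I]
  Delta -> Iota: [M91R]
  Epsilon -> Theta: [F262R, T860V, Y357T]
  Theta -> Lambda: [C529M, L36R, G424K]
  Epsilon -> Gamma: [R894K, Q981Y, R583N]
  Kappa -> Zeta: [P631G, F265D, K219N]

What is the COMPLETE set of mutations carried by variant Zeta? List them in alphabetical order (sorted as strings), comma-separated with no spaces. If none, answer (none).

Answer: E532C,F265D,G817P,K219N,P631G,Q473E,T867N,V872I

Derivation:
At Epsilon: gained [] -> total []
At Delta: gained ['Q473E', 'G817P', 'T867N'] -> total ['G817P', 'Q473E', 'T867N']
At Kappa: gained ['E532C', 'V872I'] -> total ['E532C', 'G817P', 'Q473E', 'T867N', 'V872I']
At Zeta: gained ['P631G', 'F265D', 'K219N'] -> total ['E532C', 'F265D', 'G817P', 'K219N', 'P631G', 'Q473E', 'T867N', 'V872I']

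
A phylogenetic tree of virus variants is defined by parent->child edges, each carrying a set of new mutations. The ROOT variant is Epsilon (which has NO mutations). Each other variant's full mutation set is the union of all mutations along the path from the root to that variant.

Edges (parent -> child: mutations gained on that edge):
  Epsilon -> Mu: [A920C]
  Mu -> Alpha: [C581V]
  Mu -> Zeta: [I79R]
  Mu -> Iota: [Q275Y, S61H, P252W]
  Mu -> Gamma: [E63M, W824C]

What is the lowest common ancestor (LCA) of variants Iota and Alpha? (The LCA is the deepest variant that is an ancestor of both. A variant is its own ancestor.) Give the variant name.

Path from root to Iota: Epsilon -> Mu -> Iota
  ancestors of Iota: {Epsilon, Mu, Iota}
Path from root to Alpha: Epsilon -> Mu -> Alpha
  ancestors of Alpha: {Epsilon, Mu, Alpha}
Common ancestors: {Epsilon, Mu}
Walk up from Alpha: Alpha (not in ancestors of Iota), Mu (in ancestors of Iota), Epsilon (in ancestors of Iota)
Deepest common ancestor (LCA) = Mu

Answer: Mu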